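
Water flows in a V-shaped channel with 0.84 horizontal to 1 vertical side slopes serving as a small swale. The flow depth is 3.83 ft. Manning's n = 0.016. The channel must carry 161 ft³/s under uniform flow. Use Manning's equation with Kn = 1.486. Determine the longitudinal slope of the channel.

For a triangular section with side slope z = 0.84: A = zy² = 0.84×3.83² = 12.32 ft²; P = 2y√(1+z²) = 2×3.83×1.306 = 10 ft.
Hydraulic radius R = A/P = 12.32/10 = 1.232 ft.
From Manning's equation, S = [nQ / (1.486 A R^(2/3))]² = [0.016 × 161 / (1.486 × 12.32 × 1.232^(2/3))]² = 0.015.

S = 0.015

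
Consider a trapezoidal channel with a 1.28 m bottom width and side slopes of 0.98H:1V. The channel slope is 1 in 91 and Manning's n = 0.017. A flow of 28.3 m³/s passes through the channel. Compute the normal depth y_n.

Manning's equation rearranged: A R^(2/3) = nQ / (1·√S) = 0.017 × 28.3 / (√0.01099) = 4.589.
Trying y = 1.37 m: A R^(2/3) = 2.839 — short.
Trying y = 2.06 m: A R^(2/3) = 6.632 — over.
Trying y = 1.73 m: A R^(2/3) = 4.584 — matches.

y_n = 1.73 m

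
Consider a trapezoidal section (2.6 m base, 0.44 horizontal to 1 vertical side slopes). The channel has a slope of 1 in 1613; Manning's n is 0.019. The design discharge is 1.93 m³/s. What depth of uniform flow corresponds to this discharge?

y_n = 0.768 m

Manning's equation rearranged: A R^(2/3) = nQ / (1·√S) = 0.019 × 1.93 / (√0.00062) = 1.473.
Trying y = 0.918 m: A R^(2/3) = 1.959 — too large.
Trying y = 0.543 m: A R^(2/3) = 0.8468 — too small.
Trying y = 0.768 m: A R^(2/3) = 1.473 — ≈ 1.473.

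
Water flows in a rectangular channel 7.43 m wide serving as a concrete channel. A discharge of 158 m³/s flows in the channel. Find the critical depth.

For a rectangular channel, critical depth y_c = (q²/g)^(1/3) where q = Q/b = 158/7.43 = 21.27 m²/s.
So y_c = (21.27²/9.81)^(1/3) = 3.59 m.

y_c = 3.59 m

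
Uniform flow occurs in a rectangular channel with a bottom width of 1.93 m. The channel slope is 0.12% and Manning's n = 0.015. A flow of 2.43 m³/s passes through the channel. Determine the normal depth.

y_n = 0.906 m

Manning's equation rearranged: A R^(2/3) = nQ / (1·√S) = 0.015 × 2.43 / (√0.0012) = 1.052.
Trying y = 0.641 m: A R^(2/3) = 0.6549 — low.
Trying y = 1.11 m: A R^(2/3) = 1.379 — high.
Trying y = 0.906 m: A R^(2/3) = 1.053 — close enough.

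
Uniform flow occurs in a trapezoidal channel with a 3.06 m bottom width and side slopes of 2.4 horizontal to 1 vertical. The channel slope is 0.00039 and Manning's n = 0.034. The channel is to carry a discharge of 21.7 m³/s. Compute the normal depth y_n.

y_n = 2.82 m

Manning's equation rearranged: A R^(2/3) = nQ / (1·√S) = 0.034 × 21.7 / (√0.00039) = 37.36.
Trying y = 2.25 m: A R^(2/3) = 22.55 — low.
Trying y = 3.08 m: A R^(2/3) = 45.63 — high.
Trying y = 2.82 m: A R^(2/3) = 37.34 — matches.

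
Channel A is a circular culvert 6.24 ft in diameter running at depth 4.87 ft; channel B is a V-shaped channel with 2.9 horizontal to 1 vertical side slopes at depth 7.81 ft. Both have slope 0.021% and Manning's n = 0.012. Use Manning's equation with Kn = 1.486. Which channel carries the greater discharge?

Channel A: For a circular section of diameter D = 6.24 ft at depth y = 4.87 ft, the central angle is θ = 2 arccos(1 − 2y/D) = 4.333 rad. Then A = (D²/8)(θ − sin θ) = 25.61 ft² and P = Dθ/2 = 13.52 ft. Hydraulic radius R = A/P = 25.61/13.52 = 1.894 ft. Q_A = (1.486/0.012)·25.61·1.894^(2/3)·√0.00021 = 70.36 ft³/s.
Channel B: For a triangular section with side slope z = 2.9: A = zy² = 2.9×7.81² = 176.9 ft²; P = 2y√(1+z²) = 2×7.81×3.068 = 47.92 ft. Hydraulic radius R = A/P = 176.9/47.92 = 3.692 ft. Q_B = (1.486/0.012)·176.9·3.692^(2/3)·√0.00021 = 758.2 ft³/s.
Q_A = 70.36 ft³/s vs Q_B = 758.2 ft³/s, so channel B carries more.

channel B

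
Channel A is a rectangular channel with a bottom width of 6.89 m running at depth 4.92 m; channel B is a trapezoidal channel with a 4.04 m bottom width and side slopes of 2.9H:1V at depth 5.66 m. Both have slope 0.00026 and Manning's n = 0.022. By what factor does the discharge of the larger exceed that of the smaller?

Channel A: Flow area A = b·y = 6.89 × 4.92 = 33.9 m². Wetted perimeter P = b + 2y = 6.89 + 2×4.92 = 16.73 m. Hydraulic radius R = A/P = 33.9/16.73 = 2.026 m. Q_A = (1/0.022)·33.9·2.026^(2/3)·√0.00026 = 39.78 m³/s.
Channel B: With bottom width b = 4.04 m and side slope z = 2.9: A = (b + zy)y = (4.04 + 2.9×5.66)×5.66 = 115.8 m²; P = b + 2y√(1+z²) = 4.04 + 2×5.66×3.068 = 38.76 m. Hydraulic radius R = A/P = 115.8/38.76 = 2.986 m. Q_B = (1/0.022)·115.8·2.986^(2/3)·√0.00026 = 176 m³/s.
The larger discharge is 176 m³/s and the smaller is 39.78 m³/s; the ratio is 4.42.

4.42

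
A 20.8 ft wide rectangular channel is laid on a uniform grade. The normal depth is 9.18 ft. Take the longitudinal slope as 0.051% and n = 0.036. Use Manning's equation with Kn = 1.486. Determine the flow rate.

Flow area A = b·y = 20.8 × 9.18 = 190.9 ft². Wetted perimeter P = b + 2y = 20.8 + 2×9.18 = 39.16 ft.
Hydraulic radius R = A/P = 190.9/39.16 = 4.876 ft.
Manning's equation: Q = (1.486/n) A R^(2/3) S^(1/2) = (1.486/0.036) × 190.9 × 4.876^(2/3) × 0.00051^(1/2) = 512 ft³/s.

Q = 512 ft³/s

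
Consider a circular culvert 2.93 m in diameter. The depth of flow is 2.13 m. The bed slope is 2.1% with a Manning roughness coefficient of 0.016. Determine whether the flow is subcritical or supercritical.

supercritical

For a circular section of diameter D = 2.93 m at depth y = 2.13 m, the central angle is θ = 2 arccos(1 − 2y/D) = 4.084 rad. Then A = (D²/8)(θ − sin θ) = 5.251 m² and P = Dθ/2 = 5.983 m.
Hydraulic radius R = A/P = 5.251/5.983 = 0.8776 m.
V = (1/n) R^(2/3) √S = (1/0.016) × 0.8776^(2/3) × √0.021 = 8.302 m/s. Hydraulic depth D_h = A/T = 5.251/2.611 = 2.011 m.
Froude number Fr = V/√(g·D_h) = 8.302/√(9.81×2.011) = 1.87, which is greater than 1, so the flow is supercritical.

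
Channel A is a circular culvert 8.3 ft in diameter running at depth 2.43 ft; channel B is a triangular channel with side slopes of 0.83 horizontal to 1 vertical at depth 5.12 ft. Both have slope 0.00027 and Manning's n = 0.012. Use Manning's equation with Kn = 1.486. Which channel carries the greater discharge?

channel B

Channel A: For a circular section of diameter D = 8.3 ft at depth y = 2.43 ft, the central angle is θ = 2 arccos(1 − 2y/D) = 2.287 rad. Then A = (D²/8)(θ − sin θ) = 13.2 ft² and P = Dθ/2 = 9.491 ft. Hydraulic radius R = A/P = 13.2/9.491 = 1.391 ft. Q_A = (1.486/0.012)·13.2·1.391^(2/3)·√0.00027 = 33.45 ft³/s.
Channel B: For a triangular section with side slope z = 0.83: A = zy² = 0.83×5.12² = 21.76 ft²; P = 2y√(1+z²) = 2×5.12×1.3 = 13.31 ft. Hydraulic radius R = A/P = 21.76/13.31 = 1.635 ft. Q_B = (1.486/0.012)·21.76·1.635^(2/3)·√0.00027 = 61.44 ft³/s.
Q_A = 33.45 ft³/s vs Q_B = 61.44 ft³/s, so channel B carries more.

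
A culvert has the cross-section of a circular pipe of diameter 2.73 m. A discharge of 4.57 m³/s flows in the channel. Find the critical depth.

y_c = 0.933 m

At critical depth, Q² T / (g A³) = 1, i.e. A³/T = Q²/g = 4.57²/9.81 = 2.129.
Try y = 0.718 m: A³/T = 0.7722 — too small.
Try y = 1.05 m: A³/T = 3.361 — too large.
Try y = 0.933 m: A³/T = 2.132 — ≈ 2.129.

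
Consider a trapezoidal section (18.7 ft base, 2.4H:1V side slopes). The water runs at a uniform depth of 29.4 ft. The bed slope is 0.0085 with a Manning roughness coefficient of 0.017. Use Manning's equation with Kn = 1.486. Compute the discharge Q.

Q = 130000 ft³/s

With bottom width b = 18.7 ft and side slope z = 2.4: A = (b + zy)y = (18.7 + 2.4×29.4)×29.4 = 2624 ft²; P = b + 2y√(1+z²) = 18.7 + 2×29.4×2.6 = 171.6 ft.
Hydraulic radius R = A/P = 2624/171.6 = 15.29 ft.
Manning's equation: Q = (1.486/n) A R^(2/3) S^(1/2) = (1.486/0.017) × 2624 × 15.29^(2/3) × 0.0085^(1/2) = 130000 ft³/s.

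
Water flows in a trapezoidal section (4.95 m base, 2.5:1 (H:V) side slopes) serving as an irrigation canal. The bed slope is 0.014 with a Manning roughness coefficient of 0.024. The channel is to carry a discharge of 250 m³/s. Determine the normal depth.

y_n = 2.9 m

Manning's equation rearranged: A R^(2/3) = nQ / (1·√S) = 0.024 × 250 / (√0.014) = 50.71.
Trying y = 2.27 m: A R^(2/3) = 30.25 — too small.
Trying y = 3.46 m: A R^(2/3) = 74.58 — too large.
Trying y = 2.9 m: A R^(2/3) = 50.79 — close enough.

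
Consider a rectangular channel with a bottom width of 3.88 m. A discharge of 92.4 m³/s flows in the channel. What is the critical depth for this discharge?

y_c = 3.87 m

For a rectangular channel, critical depth y_c = (q²/g)^(1/3) where q = Q/b = 92.4/3.88 = 23.81 m²/s.
So y_c = (23.81²/9.81)^(1/3) = 3.87 m.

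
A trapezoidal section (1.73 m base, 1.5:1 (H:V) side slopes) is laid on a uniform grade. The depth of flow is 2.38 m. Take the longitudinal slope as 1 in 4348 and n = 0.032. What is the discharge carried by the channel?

Q = 6.84 m³/s

With bottom width b = 1.73 m and side slope z = 1.5: A = (b + zy)y = (1.73 + 1.5×2.38)×2.38 = 12.61 m²; P = b + 2y√(1+z²) = 1.73 + 2×2.38×1.803 = 10.31 m.
Hydraulic radius R = A/P = 12.61/10.31 = 1.223 m.
Manning's equation: Q = (1/n) A R^(2/3) S^(1/2) = (1/0.032) × 12.61 × 1.223^(2/3) × 0.00023^(1/2) = 6.84 m³/s.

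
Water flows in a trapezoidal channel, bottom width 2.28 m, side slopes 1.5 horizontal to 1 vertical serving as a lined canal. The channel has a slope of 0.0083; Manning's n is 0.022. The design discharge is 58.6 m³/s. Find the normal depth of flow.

y_n = 2.22 m

Manning's equation rearranged: A R^(2/3) = nQ / (1·√S) = 0.022 × 58.6 / (√0.0083) = 14.15.
Trying y = 1.98 m: A R^(2/3) = 11.1 — too small.
Trying y = 2.42 m: A R^(2/3) = 17.03 — too large.
Trying y = 2.22 m: A R^(2/3) = 14.15 — ≈ 14.15.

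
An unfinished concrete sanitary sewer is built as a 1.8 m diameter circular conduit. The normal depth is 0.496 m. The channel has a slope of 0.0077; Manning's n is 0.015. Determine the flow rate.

Q = 1.45 m³/s

For a circular section of diameter D = 1.8 m at depth y = 0.496 m, the central angle is θ = 2 arccos(1 − 2y/D) = 2.211 rad. Then A = (D²/8)(θ − sin θ) = 0.5704 m² and P = Dθ/2 = 1.989 m.
Hydraulic radius R = A/P = 0.5704/1.989 = 0.2867 m.
Manning's equation: Q = (1/n) A R^(2/3) S^(1/2) = (1/0.015) × 0.5704 × 0.2867^(2/3) × 0.0077^(1/2) = 1.45 m³/s.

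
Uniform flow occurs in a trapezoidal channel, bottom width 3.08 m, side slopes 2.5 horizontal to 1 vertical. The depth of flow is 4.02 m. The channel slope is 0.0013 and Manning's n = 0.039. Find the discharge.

Q = 80.9 m³/s

With bottom width b = 3.08 m and side slope z = 2.5: A = (b + zy)y = (3.08 + 2.5×4.02)×4.02 = 52.78 m²; P = b + 2y√(1+z²) = 3.08 + 2×4.02×2.693 = 24.73 m.
Hydraulic radius R = A/P = 52.78/24.73 = 2.134 m.
Manning's equation: Q = (1/n) A R^(2/3) S^(1/2) = (1/0.039) × 52.78 × 2.134^(2/3) × 0.0013^(1/2) = 80.9 m³/s.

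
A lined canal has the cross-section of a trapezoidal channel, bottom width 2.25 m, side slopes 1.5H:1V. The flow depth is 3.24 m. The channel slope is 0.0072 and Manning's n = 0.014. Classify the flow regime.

With bottom width b = 2.25 m and side slope z = 1.5: A = (b + zy)y = (2.25 + 1.5×3.24)×3.24 = 23.04 m²; P = b + 2y√(1+z²) = 2.25 + 2×3.24×1.803 = 13.93 m.
Hydraulic radius R = A/P = 23.04/13.93 = 1.653 m.
V = (1/n) R^(2/3) √S = (1/0.014) × 1.653^(2/3) × √0.0072 = 8.475 m/s. Hydraulic depth D_h = A/T = 23.04/11.97 = 1.925 m.
Froude number Fr = V/√(g·D_h) = 8.475/√(9.81×1.925) = 1.95, which is greater than 1, so the flow is supercritical.

supercritical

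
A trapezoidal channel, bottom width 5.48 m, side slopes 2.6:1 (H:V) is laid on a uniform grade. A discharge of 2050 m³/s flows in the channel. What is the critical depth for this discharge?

y_c = 9.49 m

At critical depth, Q² T / (g A³) = 1, i.e. A³/T = Q²/g = 2050²/9.81 = 428400.
Try y = 6.53 m: A³/T = 79980 — short.
Try y = 10.6 m: A³/T = 708900 — over.
Try y = 9.49 m: A³/T = 427400 — ≈ 428400.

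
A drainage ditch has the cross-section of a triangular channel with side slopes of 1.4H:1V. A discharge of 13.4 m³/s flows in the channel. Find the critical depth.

y_c = 1.8 m

At critical depth, Q² T / (g A³) = 1, i.e. A³/T = Q²/g = 13.4²/9.81 = 18.3.
Try y = 1.54 m: A³/T = 8.488 — short.
Try y = 1.8 m: A³/T = 18.52 — close enough.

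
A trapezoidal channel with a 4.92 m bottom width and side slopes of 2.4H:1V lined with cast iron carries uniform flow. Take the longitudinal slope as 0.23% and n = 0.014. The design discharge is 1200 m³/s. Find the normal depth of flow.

y_n = 6.9 m

Manning's equation rearranged: A R^(2/3) = nQ / (1·√S) = 0.014 × 1200 / (√0.0023) = 350.3.
At y = 8.43 m: A R^(2/3) = 564.9 — over.
At y = 5.03 m: A R^(2/3) = 167.8 — short.
At y = 6.9 m: A R^(2/3) = 350.2 — matches.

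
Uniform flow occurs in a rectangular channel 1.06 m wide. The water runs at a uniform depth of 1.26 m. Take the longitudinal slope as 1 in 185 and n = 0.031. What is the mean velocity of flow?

Flow area A = b·y = 1.06 × 1.26 = 1.336 m². Wetted perimeter P = b + 2y = 1.06 + 2×1.26 = 3.58 m.
Hydraulic radius R = A/P = 1.336/3.58 = 0.3731 m.
From Manning's equation, V = (1/n) R^(2/3) S^(1/2) = (1/0.031) × 0.3731^(2/3) × 0.005405^(1/2) = 1.23 m/s.

V = 1.23 m/s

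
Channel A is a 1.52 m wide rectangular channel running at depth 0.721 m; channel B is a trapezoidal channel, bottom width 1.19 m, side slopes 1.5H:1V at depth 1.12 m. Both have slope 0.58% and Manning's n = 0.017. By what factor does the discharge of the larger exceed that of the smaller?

4.11

Channel A: Flow area A = b·y = 1.52 × 0.721 = 1.096 m². Wetted perimeter P = b + 2y = 1.52 + 2×0.721 = 2.962 m. Hydraulic radius R = A/P = 1.096/2.962 = 0.37 m. Q_A = (1/0.017)·1.096·0.37^(2/3)·√0.0058 = 2.53 m³/s.
Channel B: With bottom width b = 1.19 m and side slope z = 1.5: A = (b + zy)y = (1.19 + 1.5×1.12)×1.12 = 3.214 m²; P = b + 2y√(1+z²) = 1.19 + 2×1.12×1.803 = 5.228 m. Hydraulic radius R = A/P = 3.214/5.228 = 0.6148 m. Q_B = (1/0.017)·3.214·0.6148^(2/3)·√0.0058 = 10.41 m³/s.
The larger discharge is 10.41 m³/s and the smaller is 2.53 m³/s; the ratio is 4.11.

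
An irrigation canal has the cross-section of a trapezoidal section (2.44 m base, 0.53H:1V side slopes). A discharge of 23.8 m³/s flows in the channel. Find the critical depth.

y_c = 1.85 m

At critical depth, Q² T / (g A³) = 1, i.e. A³/T = Q²/g = 23.8²/9.81 = 57.74.
Trying y = 1.27 m: A³/T = 16.32 — too small.
Trying y = 2.33 m: A³/T = 127.9 — too large.
Trying y = 1.85 m: A³/T = 57.57 — matches.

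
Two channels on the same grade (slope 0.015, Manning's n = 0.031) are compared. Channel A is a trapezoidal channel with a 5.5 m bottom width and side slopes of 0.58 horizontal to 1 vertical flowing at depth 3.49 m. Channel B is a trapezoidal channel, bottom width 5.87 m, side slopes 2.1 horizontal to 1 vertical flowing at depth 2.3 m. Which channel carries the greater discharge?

Channel A: With bottom width b = 5.5 m and side slope z = 0.58: A = (b + zy)y = (5.5 + 0.58×3.49)×3.49 = 26.26 m²; P = b + 2y√(1+z²) = 5.5 + 2×3.49×1.156 = 13.57 m. Hydraulic radius R = A/P = 26.26/13.57 = 1.935 m. Q_A = (1/0.031)·26.26·1.935^(2/3)·√0.015 = 161.1 m³/s.
Channel B: With bottom width b = 5.87 m and side slope z = 2.1: A = (b + zy)y = (5.87 + 2.1×2.3)×2.3 = 24.61 m²; P = b + 2y√(1+z²) = 5.87 + 2×2.3×2.326 = 16.57 m. Hydraulic radius R = A/P = 24.61/16.57 = 1.485 m. Q_B = (1/0.031)·24.61·1.485^(2/3)·√0.015 = 126.6 m³/s.
Q_A = 161.1 m³/s vs Q_B = 126.6 m³/s, so channel A carries more.

channel A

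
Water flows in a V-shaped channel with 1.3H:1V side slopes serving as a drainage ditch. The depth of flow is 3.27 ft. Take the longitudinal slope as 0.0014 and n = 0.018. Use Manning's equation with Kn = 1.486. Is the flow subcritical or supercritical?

subcritical

For a triangular section with side slope z = 1.3: A = zy² = 1.3×3.27² = 13.9 ft²; P = 2y√(1+z²) = 2×3.27×1.64 = 10.73 ft.
Hydraulic radius R = A/P = 13.9/10.73 = 1.296 ft.
V = (1.486/n) R^(2/3) √S = (1.486/0.018) × 1.296^(2/3) × √0.0014 = 3.672 ft/s. Hydraulic depth D_h = A/T = 13.9/8.502 = 1.635 ft.
Froude number Fr = V/√(g·D_h) = 3.672/√(32.2×1.635) = 0.506, which is less than 1, so the flow is subcritical.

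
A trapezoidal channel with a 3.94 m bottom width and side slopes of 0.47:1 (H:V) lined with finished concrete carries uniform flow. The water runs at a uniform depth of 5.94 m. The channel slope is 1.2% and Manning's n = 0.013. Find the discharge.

Q = 594 m³/s

With bottom width b = 3.94 m and side slope z = 0.47: A = (b + zy)y = (3.94 + 0.47×5.94)×5.94 = 39.99 m²; P = b + 2y√(1+z²) = 3.94 + 2×5.94×1.105 = 17.07 m.
Hydraulic radius R = A/P = 39.99/17.07 = 2.343 m.
Manning's equation: Q = (1/n) A R^(2/3) S^(1/2) = (1/0.013) × 39.99 × 2.343^(2/3) × 0.012^(1/2) = 594 m³/s.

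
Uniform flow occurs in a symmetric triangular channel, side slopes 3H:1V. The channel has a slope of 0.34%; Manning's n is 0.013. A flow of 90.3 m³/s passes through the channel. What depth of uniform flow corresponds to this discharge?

y_n = 2.46 m

Manning's equation rearranged: A R^(2/3) = nQ / (1·√S) = 0.013 × 90.3 / (√0.0034) = 20.13.
Trying y = 2.93 m: A R^(2/3) = 32.07 — over.
Trying y = 1.97 m: A R^(2/3) = 11.13 — short.
Trying y = 2.46 m: A R^(2/3) = 20.12 — matches.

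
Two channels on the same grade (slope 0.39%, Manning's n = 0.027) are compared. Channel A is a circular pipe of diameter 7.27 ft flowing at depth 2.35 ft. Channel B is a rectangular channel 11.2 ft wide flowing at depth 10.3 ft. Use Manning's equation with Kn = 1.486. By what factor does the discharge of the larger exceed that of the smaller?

19.5

Channel A: For a circular section of diameter D = 7.27 ft at depth y = 2.35 ft, the central angle is θ = 2 arccos(1 − 2y/D) = 2.419 rad. Then A = (D²/8)(θ − sin θ) = 11.61 ft² and P = Dθ/2 = 8.793 ft. Hydraulic radius R = A/P = 11.61/8.793 = 1.321 ft. Q_A = (1.486/0.027)·11.61·1.321^(2/3)·√0.0039 = 48.04 ft³/s.
Channel B: Flow area A = b·y = 11.2 × 10.3 = 115.4 ft². Wetted perimeter P = b + 2y = 11.2 + 2×10.3 = 31.8 ft. Hydraulic radius R = A/P = 115.4/31.8 = 3.628 ft. Q_B = (1.486/0.027)·115.4·3.628^(2/3)·√0.0039 = 936.1 ft³/s.
The larger discharge is 936.1 ft³/s and the smaller is 48.04 ft³/s; the ratio is 19.5.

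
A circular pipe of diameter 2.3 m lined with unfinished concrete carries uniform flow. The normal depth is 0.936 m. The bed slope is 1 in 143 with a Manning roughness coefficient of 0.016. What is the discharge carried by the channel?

For a circular section of diameter D = 2.3 m at depth y = 0.936 m, the central angle is θ = 2 arccos(1 − 2y/D) = 2.767 rad. Then A = (D²/8)(θ − sin θ) = 1.588 m² and P = Dθ/2 = 3.182 m.
Hydraulic radius R = A/P = 1.588/3.182 = 0.499 m.
Manning's equation: Q = (1/n) A R^(2/3) S^(1/2) = (1/0.016) × 1.588 × 0.499^(2/3) × 0.006993^(1/2) = 5.22 m³/s.

Q = 5.22 m³/s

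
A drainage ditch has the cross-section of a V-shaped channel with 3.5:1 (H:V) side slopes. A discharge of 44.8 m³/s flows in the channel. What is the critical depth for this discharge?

y_c = 2.02 m

At critical depth, Q² T / (g A³) = 1, i.e. A³/T = Q²/g = 44.8²/9.81 = 204.6.
Try y = 2.34 m: A³/T = 429.7 — too large.
Try y = 1.79 m: A³/T = 112.6 — too small.
Try y = 2.02 m: A³/T = 206 — matches.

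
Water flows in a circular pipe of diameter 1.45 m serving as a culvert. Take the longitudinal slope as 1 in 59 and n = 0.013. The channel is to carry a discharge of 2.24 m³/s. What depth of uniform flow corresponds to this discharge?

Manning's equation rearranged: A R^(2/3) = nQ / (1·√S) = 0.013 × 2.24 / (√0.01695) = 0.2237.
Trying y = 0.581 m: A R^(2/3) = 0.2838 — high.
Trying y = 0.377 m: A R^(2/3) = 0.1243 — low.
Trying y = 0.511 m: A R^(2/3) = 0.2236 — matches.

y_n = 0.511 m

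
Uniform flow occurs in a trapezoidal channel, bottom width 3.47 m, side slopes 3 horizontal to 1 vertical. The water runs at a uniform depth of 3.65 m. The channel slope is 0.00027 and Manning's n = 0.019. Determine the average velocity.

V = 1.36 m/s

With bottom width b = 3.47 m and side slope z = 3: A = (b + zy)y = (3.47 + 3×3.65)×3.65 = 52.63 m²; P = b + 2y√(1+z²) = 3.47 + 2×3.65×3.162 = 26.55 m.
Hydraulic radius R = A/P = 52.63/26.55 = 1.982 m.
From Manning's equation, V = (1/n) R^(2/3) S^(1/2) = (1/0.019) × 1.982^(2/3) × 0.00027^(1/2) = 1.36 m/s.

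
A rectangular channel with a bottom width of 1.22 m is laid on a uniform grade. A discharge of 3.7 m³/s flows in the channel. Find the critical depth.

y_c = 0.979 m

For a rectangular channel, critical depth y_c = (q²/g)^(1/3) where q = Q/b = 3.7/1.22 = 3.033 m²/s.
So y_c = (3.033²/9.81)^(1/3) = 0.979 m.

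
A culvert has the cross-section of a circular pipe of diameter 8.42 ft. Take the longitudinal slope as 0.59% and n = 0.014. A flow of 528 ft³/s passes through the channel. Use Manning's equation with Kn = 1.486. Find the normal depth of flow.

Manning's equation rearranged: A R^(2/3) = nQ / (1.486·√S) = 0.014 × 528 / (1.486 × √0.0059) = 64.76.
At y = 4.66 ft: A R^(2/3) = 54.11 — short.
At y = 6.64 ft: A R^(2/3) = 88.12 — over.
At y = 5.23 ft: A R^(2/3) = 64.74 — close enough.

y_n = 5.23 ft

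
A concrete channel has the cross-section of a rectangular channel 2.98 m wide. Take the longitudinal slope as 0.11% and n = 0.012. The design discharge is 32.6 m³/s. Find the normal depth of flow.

y_n = 3.79 m

Manning's equation rearranged: A R^(2/3) = nQ / (1·√S) = 0.012 × 32.6 / (√0.0011) = 11.8.
Trying y = 4.69 m: A R^(2/3) = 15.17 — over.
Trying y = 3.79 m: A R^(2/3) = 11.81 — matches.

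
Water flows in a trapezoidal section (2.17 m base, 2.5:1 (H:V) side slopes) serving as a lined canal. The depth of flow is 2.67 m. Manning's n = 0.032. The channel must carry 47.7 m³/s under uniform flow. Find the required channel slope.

With bottom width b = 2.17 m and side slope z = 2.5: A = (b + zy)y = (2.17 + 2.5×2.67)×2.67 = 23.62 m²; P = b + 2y√(1+z²) = 2.17 + 2×2.67×2.693 = 16.55 m.
Hydraulic radius R = A/P = 23.62/16.55 = 1.427 m.
From Manning's equation, S = [nQ / (1 A R^(2/3))]² = [0.032 × 47.7 / (1 × 23.62 × 1.427^(2/3))]² = 0.0026.

S = 0.0026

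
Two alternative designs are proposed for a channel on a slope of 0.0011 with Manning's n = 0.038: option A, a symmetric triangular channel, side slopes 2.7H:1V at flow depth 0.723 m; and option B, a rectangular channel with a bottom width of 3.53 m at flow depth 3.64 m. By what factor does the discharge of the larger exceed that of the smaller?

Channel A: For a triangular section with side slope z = 2.7: A = zy² = 2.7×0.723² = 1.411 m²; P = 2y√(1+z²) = 2×0.723×2.879 = 4.163 m. Hydraulic radius R = A/P = 1.411/4.163 = 0.339 m. Q_A = (1/0.038)·1.411·0.339^(2/3)·√0.0011 = 0.5989 m³/s.
Channel B: Flow area A = b·y = 3.53 × 3.64 = 12.85 m². Wetted perimeter P = b + 2y = 3.53 + 2×3.64 = 10.81 m. Hydraulic radius R = A/P = 12.85/10.81 = 1.189 m. Q_B = (1/0.038)·12.85·1.189^(2/3)·√0.0011 = 12.58 m³/s.
The larger discharge is 12.58 m³/s and the smaller is 0.5989 m³/s; the ratio is 21.

21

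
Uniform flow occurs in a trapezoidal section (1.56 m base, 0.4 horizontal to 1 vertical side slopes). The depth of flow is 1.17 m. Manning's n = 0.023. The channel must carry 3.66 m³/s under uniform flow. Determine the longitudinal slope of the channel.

With bottom width b = 1.56 m and side slope z = 0.4: A = (b + zy)y = (1.56 + 0.4×1.17)×1.17 = 2.373 m²; P = b + 2y√(1+z²) = 1.56 + 2×1.17×1.077 = 4.08 m.
Hydraulic radius R = A/P = 2.373/4.08 = 0.5815 m.
From Manning's equation, S = [nQ / (1 A R^(2/3))]² = [0.023 × 3.66 / (1 × 2.373 × 0.5815^(2/3))]² = 0.00259.

S = 0.00259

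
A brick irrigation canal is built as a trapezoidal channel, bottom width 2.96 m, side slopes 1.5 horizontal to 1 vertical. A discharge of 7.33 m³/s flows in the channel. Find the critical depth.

y_c = 0.748 m

At critical depth, Q² T / (g A³) = 1, i.e. A³/T = Q²/g = 7.33²/9.81 = 5.477.
Try y = 0.814 m: A³/T = 7.297 — over.
Try y = 0.613 m: A³/T = 2.803 — short.
Try y = 0.748 m: A³/T = 5.47 — close enough.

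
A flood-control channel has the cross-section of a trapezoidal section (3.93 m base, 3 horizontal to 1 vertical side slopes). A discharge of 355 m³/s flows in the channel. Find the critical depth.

y_c = 4.31 m

At critical depth, Q² T / (g A³) = 1, i.e. A³/T = Q²/g = 355²/9.81 = 12850.
At y = 5.33 m: A³/T = 33330 — over.
At y = 3.83 m: A³/T = 7655 — short.
At y = 4.31 m: A³/T = 12880 — matches.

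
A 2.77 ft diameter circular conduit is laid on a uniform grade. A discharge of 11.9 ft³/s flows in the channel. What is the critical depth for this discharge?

At critical depth, Q² T / (g A³) = 1, i.e. A³/T = Q²/g = 11.9²/32.2 = 4.398.
Try y = 0.805 ft: A³/T = 1.224 — too small.
Try y = 1.26 ft: A³/T = 6.879 — too large.
Try y = 1.12 ft: A³/T = 4.38 — close enough.

y_c = 1.12 ft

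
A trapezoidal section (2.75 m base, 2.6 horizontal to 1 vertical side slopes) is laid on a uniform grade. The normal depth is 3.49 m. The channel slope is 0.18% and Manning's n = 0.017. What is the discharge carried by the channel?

With bottom width b = 2.75 m and side slope z = 2.6: A = (b + zy)y = (2.75 + 2.6×3.49)×3.49 = 41.27 m²; P = b + 2y√(1+z²) = 2.75 + 2×3.49×2.786 = 22.19 m.
Hydraulic radius R = A/P = 41.27/22.19 = 1.859 m.
Manning's equation: Q = (1/n) A R^(2/3) S^(1/2) = (1/0.017) × 41.27 × 1.859^(2/3) × 0.0018^(1/2) = 156 m³/s.

Q = 156 m³/s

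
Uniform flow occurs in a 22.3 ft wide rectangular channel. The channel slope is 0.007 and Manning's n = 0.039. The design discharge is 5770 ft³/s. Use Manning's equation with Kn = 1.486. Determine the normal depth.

Manning's equation rearranged: A R^(2/3) = nQ / (1.486·√S) = 0.039 × 5770 / (1.486 × √0.007) = 1810.
Trying y = 25.5 ft: A R^(2/3) = 2228 — high.
Trying y = 21.5 ft: A R^(2/3) = 1811 — matches.

y_n = 21.5 ft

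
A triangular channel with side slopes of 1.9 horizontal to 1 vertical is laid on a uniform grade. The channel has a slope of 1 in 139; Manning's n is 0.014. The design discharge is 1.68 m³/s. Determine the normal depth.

Manning's equation rearranged: A R^(2/3) = nQ / (1·√S) = 0.014 × 1.68 / (√0.007194) = 0.2773.
Trying y = 0.739 m: A R^(2/3) = 0.4925 — over.
Trying y = 0.479 m: A R^(2/3) = 0.155 — short.
Trying y = 0.596 m: A R^(2/3) = 0.2775 — close enough.

y_n = 0.596 m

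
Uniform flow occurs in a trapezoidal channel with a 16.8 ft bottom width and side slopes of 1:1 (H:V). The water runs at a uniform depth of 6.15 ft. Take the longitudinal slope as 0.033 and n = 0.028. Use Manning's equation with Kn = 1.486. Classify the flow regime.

supercritical

With bottom width b = 16.8 ft and side slope z = 1: A = (b + zy)y = (16.8 + 1×6.15)×6.15 = 141.1 ft²; P = b + 2y√(1+z²) = 16.8 + 2×6.15×1.414 = 34.19 ft.
Hydraulic radius R = A/P = 141.1/34.19 = 4.128 ft.
V = (1.486/n) R^(2/3) √S = (1.486/0.028) × 4.128^(2/3) × √0.033 = 24.81 ft/s. Hydraulic depth D_h = A/T = 141.1/29.1 = 4.85 ft.
Froude number Fr = V/√(g·D_h) = 24.81/√(32.2×4.85) = 1.99, which is greater than 1, so the flow is supercritical.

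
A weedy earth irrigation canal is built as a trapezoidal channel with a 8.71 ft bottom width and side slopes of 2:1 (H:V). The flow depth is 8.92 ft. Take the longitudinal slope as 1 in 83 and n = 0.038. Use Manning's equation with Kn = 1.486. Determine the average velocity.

V = 12.3 ft/s

With bottom width b = 8.71 ft and side slope z = 2: A = (b + zy)y = (8.71 + 2×8.92)×8.92 = 236.8 ft²; P = b + 2y√(1+z²) = 8.71 + 2×8.92×2.236 = 48.6 ft.
Hydraulic radius R = A/P = 236.8/48.6 = 4.873 ft.
From Manning's equation, V = (1.486/n) R^(2/3) S^(1/2) = (1.486/0.038) × 4.873^(2/3) × 0.01205^(1/2) = 12.3 ft/s.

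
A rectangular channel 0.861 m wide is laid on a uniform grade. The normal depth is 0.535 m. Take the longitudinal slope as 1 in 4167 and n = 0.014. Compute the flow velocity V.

Flow area A = b·y = 0.861 × 0.535 = 0.4606 m². Wetted perimeter P = b + 2y = 0.861 + 2×0.535 = 1.931 m.
Hydraulic radius R = A/P = 0.4606/1.931 = 0.2385 m.
From Manning's equation, V = (1/n) R^(2/3) S^(1/2) = (1/0.014) × 0.2385^(2/3) × 0.00024^(1/2) = 0.426 m/s.

V = 0.426 m/s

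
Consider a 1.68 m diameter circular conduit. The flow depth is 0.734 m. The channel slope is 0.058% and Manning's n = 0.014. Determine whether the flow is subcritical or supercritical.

For a circular section of diameter D = 1.68 m at depth y = 0.734 m, the central angle is θ = 2 arccos(1 − 2y/D) = 2.889 rad. Then A = (D²/8)(θ − sin θ) = 0.9307 m² and P = Dθ/2 = 2.426 m.
Hydraulic radius R = A/P = 0.9307/2.426 = 0.3836 m.
V = (1/n) R^(2/3) √S = (1/0.014) × 0.3836^(2/3) × √0.00058 = 0.9082 m/s. Hydraulic depth D_h = A/T = 0.9307/1.667 = 0.5585 m.
Froude number Fr = V/√(g·D_h) = 0.9082/√(9.81×0.5585) = 0.388, which is less than 1, so the flow is subcritical.

subcritical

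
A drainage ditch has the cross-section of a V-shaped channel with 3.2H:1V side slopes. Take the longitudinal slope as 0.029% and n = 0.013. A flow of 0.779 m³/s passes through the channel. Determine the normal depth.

Manning's equation rearranged: A R^(2/3) = nQ / (1·√S) = 0.013 × 0.779 / (√0.00029) = 0.5947.
Try y = 0.553 m: A R^(2/3) = 0.4026 — low.
Try y = 0.754 m: A R^(2/3) = 0.9204 — high.
Try y = 0.64 m: A R^(2/3) = 0.5945 — close enough.

y_n = 0.64 m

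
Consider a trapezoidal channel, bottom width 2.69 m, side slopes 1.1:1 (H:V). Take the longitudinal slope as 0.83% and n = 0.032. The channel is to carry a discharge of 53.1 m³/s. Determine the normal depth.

y_n = 2.65 m

Manning's equation rearranged: A R^(2/3) = nQ / (1·√S) = 0.032 × 53.1 / (√0.0083) = 18.65.
Trying y = 1.89 m: A R^(2/3) = 9.516 — short.
Trying y = 2.65 m: A R^(2/3) = 18.64 — ≈ 18.65.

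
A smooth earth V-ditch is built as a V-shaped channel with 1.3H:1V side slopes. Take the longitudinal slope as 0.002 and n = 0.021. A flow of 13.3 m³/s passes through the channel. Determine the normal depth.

Manning's equation rearranged: A R^(2/3) = nQ / (1·√S) = 0.021 × 13.3 / (√0.002) = 6.245.
At y = 1.7 m: A R^(2/3) = 2.887 — low.
At y = 2.27 m: A R^(2/3) = 6.243 — close enough.

y_n = 2.27 m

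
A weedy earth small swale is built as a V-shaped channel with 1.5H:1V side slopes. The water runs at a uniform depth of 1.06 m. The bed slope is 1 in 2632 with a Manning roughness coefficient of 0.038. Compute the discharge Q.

For a triangular section with side slope z = 1.5: A = zy² = 1.5×1.06² = 1.685 m²; P = 2y√(1+z²) = 2×1.06×1.803 = 3.822 m.
Hydraulic radius R = A/P = 1.685/3.822 = 0.441 m.
Manning's equation: Q = (1/n) A R^(2/3) S^(1/2) = (1/0.038) × 1.685 × 0.441^(2/3) × 0.0003799^(1/2) = 0.501 m³/s.

Q = 0.501 m³/s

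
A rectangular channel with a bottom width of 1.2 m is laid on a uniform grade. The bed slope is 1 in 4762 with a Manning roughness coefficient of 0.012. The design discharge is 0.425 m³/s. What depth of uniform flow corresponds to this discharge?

y_n = 0.641 m

Manning's equation rearranged: A R^(2/3) = nQ / (1·√S) = 0.012 × 0.425 / (√0.00021) = 0.3519.
Try y = 0.783 m: A R^(2/3) = 0.4574 — high.
Try y = 0.515 m: A R^(2/3) = 0.2627 — low.
Try y = 0.641 m: A R^(2/3) = 0.3523 — matches.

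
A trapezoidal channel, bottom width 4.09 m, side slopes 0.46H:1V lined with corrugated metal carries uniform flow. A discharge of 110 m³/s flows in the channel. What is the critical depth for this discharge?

y_c = 3.63 m

At critical depth, Q² T / (g A³) = 1, i.e. A³/T = Q²/g = 110²/9.81 = 1233.
At y = 2.78 m: A³/T = 500.2 — too small.
At y = 4.01 m: A³/T = 1732 — too large.
At y = 3.63 m: A³/T = 1230 — matches.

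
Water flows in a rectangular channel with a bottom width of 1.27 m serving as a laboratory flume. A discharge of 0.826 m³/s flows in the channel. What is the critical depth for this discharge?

For a rectangular channel, critical depth y_c = (q²/g)^(1/3) where q = Q/b = 0.826/1.27 = 0.6504 m²/s.
So y_c = (0.6504²/9.81)^(1/3) = 0.351 m.

y_c = 0.351 m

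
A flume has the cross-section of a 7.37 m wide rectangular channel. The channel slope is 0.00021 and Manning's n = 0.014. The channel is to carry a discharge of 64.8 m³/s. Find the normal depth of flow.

y_n = 5.11 m

Manning's equation rearranged: A R^(2/3) = nQ / (1·√S) = 0.014 × 64.8 / (√0.00021) = 62.6.
Trying y = 5.67 m: A R^(2/3) = 71.4 — over.
Trying y = 4.43 m: A R^(2/3) = 52.03 — short.
Trying y = 5.11 m: A R^(2/3) = 62.56 — ≈ 62.6.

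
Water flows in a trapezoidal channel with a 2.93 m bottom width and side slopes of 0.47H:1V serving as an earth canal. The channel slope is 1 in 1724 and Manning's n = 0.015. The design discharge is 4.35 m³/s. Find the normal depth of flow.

y_n = 1.03 m

Manning's equation rearranged: A R^(2/3) = nQ / (1·√S) = 0.015 × 4.35 / (√0.00058) = 2.709.
Try y = 0.804 m: A R^(2/3) = 1.818 — short.
Try y = 1.28 m: A R^(2/3) = 3.847 — over.
Try y = 1.03 m: A R^(2/3) = 2.707 — ≈ 2.709.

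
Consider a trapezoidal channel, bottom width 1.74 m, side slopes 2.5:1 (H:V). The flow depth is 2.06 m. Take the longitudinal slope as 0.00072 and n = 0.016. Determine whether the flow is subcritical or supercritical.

subcritical

With bottom width b = 1.74 m and side slope z = 2.5: A = (b + zy)y = (1.74 + 2.5×2.06)×2.06 = 14.19 m²; P = b + 2y√(1+z²) = 1.74 + 2×2.06×2.693 = 12.83 m.
Hydraulic radius R = A/P = 14.19/12.83 = 1.106 m.
V = (1/n) R^(2/3) √S = (1/0.016) × 1.106^(2/3) × √0.00072 = 1.794 m/s. Hydraulic depth D_h = A/T = 14.19/12.04 = 1.179 m.
Froude number Fr = V/√(g·D_h) = 1.794/√(9.81×1.179) = 0.527, which is less than 1, so the flow is subcritical.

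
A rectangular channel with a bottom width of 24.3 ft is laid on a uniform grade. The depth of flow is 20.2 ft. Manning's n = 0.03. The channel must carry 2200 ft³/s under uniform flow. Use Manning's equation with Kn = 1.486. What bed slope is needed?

Flow area A = b·y = 24.3 × 20.2 = 490.9 ft². Wetted perimeter P = b + 2y = 24.3 + 2×20.2 = 64.7 ft.
Hydraulic radius R = A/P = 490.9/64.7 = 7.587 ft.
From Manning's equation, S = [nQ / (1.486 A R^(2/3))]² = [0.03 × 2200 / (1.486 × 490.9 × 7.587^(2/3))]² = 0.000549.

S = 0.000549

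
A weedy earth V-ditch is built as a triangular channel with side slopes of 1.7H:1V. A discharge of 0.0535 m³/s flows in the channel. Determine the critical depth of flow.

y_c = 0.182 m

At critical depth, Q² T / (g A³) = 1, i.e. A³/T = Q²/g = 0.0535²/9.81 = 0.0002918.
Try y = 0.233 m: A³/T = 0.0009923 — high.
Try y = 0.161 m: A³/T = 0.0001563 — low.
Try y = 0.182 m: A³/T = 0.0002886 — ≈ 0.0002918.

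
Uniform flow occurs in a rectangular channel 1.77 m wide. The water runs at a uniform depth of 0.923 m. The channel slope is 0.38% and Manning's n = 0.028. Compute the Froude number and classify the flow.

subcritical

Flow area A = b·y = 1.77 × 0.923 = 1.634 m². Wetted perimeter P = b + 2y = 1.77 + 2×0.923 = 3.616 m.
Hydraulic radius R = A/P = 1.634/3.616 = 0.4518 m.
V = (1/n) R^(2/3) √S = (1/0.028) × 0.4518^(2/3) × √0.0038 = 1.296 m/s. Hydraulic depth D_h = A/T = 1.634/1.77 = 0.923 m.
Froude number Fr = V/√(g·D_h) = 1.296/√(9.81×0.923) = 0.431, which is less than 1, so the flow is subcritical.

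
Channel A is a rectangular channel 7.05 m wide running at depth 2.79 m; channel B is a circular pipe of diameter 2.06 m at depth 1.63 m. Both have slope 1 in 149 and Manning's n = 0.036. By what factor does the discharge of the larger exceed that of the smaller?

12.8

Channel A: Flow area A = b·y = 7.05 × 2.79 = 19.67 m². Wetted perimeter P = b + 2y = 7.05 + 2×2.79 = 12.63 m. Hydraulic radius R = A/P = 19.67/12.63 = 1.557 m. Q_A = (1/0.036)·19.67·1.557^(2/3)·√0.006711 = 60.14 m³/s.
Channel B: For a circular section of diameter D = 2.06 m at depth y = 1.63 m, the central angle is θ = 2 arccos(1 − 2y/D) = 4.385 rad. Then A = (D²/8)(θ − sin θ) = 2.828 m² and P = Dθ/2 = 4.517 m. Hydraulic radius R = A/P = 2.828/4.517 = 0.6262 m. Q_B = (1/0.036)·2.828·0.6262^(2/3)·√0.006711 = 4.711 m³/s.
The larger discharge is 60.14 m³/s and the smaller is 4.711 m³/s; the ratio is 12.8.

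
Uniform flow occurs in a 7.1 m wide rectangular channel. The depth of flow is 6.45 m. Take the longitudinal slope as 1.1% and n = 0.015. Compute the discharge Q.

Q = 556 m³/s

Flow area A = b·y = 7.1 × 6.45 = 45.8 m². Wetted perimeter P = b + 2y = 7.1 + 2×6.45 = 20 m.
Hydraulic radius R = A/P = 45.8/20 = 2.29 m.
Manning's equation: Q = (1/n) A R^(2/3) S^(1/2) = (1/0.015) × 45.8 × 2.29^(2/3) × 0.011^(1/2) = 556 m³/s.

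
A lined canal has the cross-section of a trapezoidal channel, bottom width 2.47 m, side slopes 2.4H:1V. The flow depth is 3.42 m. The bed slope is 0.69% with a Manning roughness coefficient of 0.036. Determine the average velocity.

V = 3.42 m/s

With bottom width b = 2.47 m and side slope z = 2.4: A = (b + zy)y = (2.47 + 2.4×3.42)×3.42 = 36.52 m²; P = b + 2y√(1+z²) = 2.47 + 2×3.42×2.6 = 20.25 m.
Hydraulic radius R = A/P = 36.52/20.25 = 1.803 m.
From Manning's equation, V = (1/n) R^(2/3) S^(1/2) = (1/0.036) × 1.803^(2/3) × 0.0069^(1/2) = 3.42 m/s.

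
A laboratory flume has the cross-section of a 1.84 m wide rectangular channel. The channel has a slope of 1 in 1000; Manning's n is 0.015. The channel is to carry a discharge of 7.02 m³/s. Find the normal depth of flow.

y_n = 2.38 m

Manning's equation rearranged: A R^(2/3) = nQ / (1·√S) = 0.015 × 7.02 / (√0.001) = 3.33.
At y = 1.94 m: A R^(2/3) = 2.607 — low.
At y = 2.38 m: A R^(2/3) = 3.331 — ≈ 3.33.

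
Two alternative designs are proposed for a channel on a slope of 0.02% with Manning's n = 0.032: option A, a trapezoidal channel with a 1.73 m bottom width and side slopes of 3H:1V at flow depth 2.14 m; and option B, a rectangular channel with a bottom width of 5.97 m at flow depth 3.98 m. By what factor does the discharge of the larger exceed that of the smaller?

1.78

Channel A: With bottom width b = 1.73 m and side slope z = 3: A = (b + zy)y = (1.73 + 3×2.14)×2.14 = 17.44 m²; P = b + 2y√(1+z²) = 1.73 + 2×2.14×3.162 = 15.26 m. Hydraulic radius R = A/P = 17.44/15.26 = 1.143 m. Q_A = (1/0.032)·17.44·1.143^(2/3)·√0.0002 = 8.424 m³/s.
Channel B: Flow area A = b·y = 5.97 × 3.98 = 23.76 m². Wetted perimeter P = b + 2y = 5.97 + 2×3.98 = 13.93 m. Hydraulic radius R = A/P = 23.76/13.93 = 1.706 m. Q_B = (1/0.032)·23.76·1.706^(2/3)·√0.0002 = 14.99 m³/s.
The larger discharge is 14.99 m³/s and the smaller is 8.424 m³/s; the ratio is 1.78.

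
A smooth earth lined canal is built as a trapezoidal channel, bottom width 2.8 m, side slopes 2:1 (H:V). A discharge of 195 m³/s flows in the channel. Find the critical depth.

y_c = 3.91 m

At critical depth, Q² T / (g A³) = 1, i.e. A³/T = Q²/g = 195²/9.81 = 3876.
At y = 4.26 m: A³/T = 5652 — high.
At y = 3.29 m: A³/T = 1841 — low.
At y = 3.91 m: A³/T = 3883 — ≈ 3876.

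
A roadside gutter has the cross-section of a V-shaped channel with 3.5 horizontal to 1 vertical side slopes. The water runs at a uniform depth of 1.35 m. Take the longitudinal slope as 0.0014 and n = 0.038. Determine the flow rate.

For a triangular section with side slope z = 3.5: A = zy² = 3.5×1.35² = 6.379 m²; P = 2y√(1+z²) = 2×1.35×3.64 = 9.828 m.
Hydraulic radius R = A/P = 6.379/9.828 = 0.649 m.
Manning's equation: Q = (1/n) A R^(2/3) S^(1/2) = (1/0.038) × 6.379 × 0.649^(2/3) × 0.0014^(1/2) = 4.71 m³/s.

Q = 4.71 m³/s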